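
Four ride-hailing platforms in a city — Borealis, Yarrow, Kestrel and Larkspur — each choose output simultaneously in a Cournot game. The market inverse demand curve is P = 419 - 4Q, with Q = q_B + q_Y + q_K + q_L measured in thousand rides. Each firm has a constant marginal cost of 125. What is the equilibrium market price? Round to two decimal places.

183.80

A representative firm's profit is π_i = q_i(419 - 4Q) - 125q_i.
Setting ∂π_i/∂q_i = 0 with rivals' quantities fixed: 294 - 8q_i - 4·Σ_{j≠i} q_j = 0.
By symmetry each firm produces the same amount; substituting Σ_{j≠i} q_j = 3q_i yields q_i = 294/20 = 147/10.
Total output Q = 294/5, so price P = 419 - 4·(294/5) = 919/5.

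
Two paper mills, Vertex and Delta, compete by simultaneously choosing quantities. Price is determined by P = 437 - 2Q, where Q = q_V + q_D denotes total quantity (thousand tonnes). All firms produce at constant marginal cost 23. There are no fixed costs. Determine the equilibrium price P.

A representative firm's profit is π_i = q_i(437 - 2Q) - 23q_i.
First-order condition (treating rivals' output as given): 414 - 4q_i - 2q_j = 0.
With identical firms every q_j equals q_i, so q_j = q_i and 414 = 6q_i, giving q_i = 69.
Total output Q = 138, so price P = 437 - 2·138 = 161.

161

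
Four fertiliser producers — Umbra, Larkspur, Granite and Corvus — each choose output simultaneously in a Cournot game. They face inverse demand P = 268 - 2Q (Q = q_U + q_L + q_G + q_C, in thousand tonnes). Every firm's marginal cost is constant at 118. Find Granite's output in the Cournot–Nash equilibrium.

A representative firm's profit is π_i = q_i(268 - 2Q) - 118q_i.
First-order condition (treating rivals' output as given): 150 - 4q_i - 2·Σ_{j≠i} q_j = 0.
With identical firms every q_j equals q_i, so Σ_{j≠i} q_j = 3q_i and 150 = 10q_i, giving q_i = 15.

15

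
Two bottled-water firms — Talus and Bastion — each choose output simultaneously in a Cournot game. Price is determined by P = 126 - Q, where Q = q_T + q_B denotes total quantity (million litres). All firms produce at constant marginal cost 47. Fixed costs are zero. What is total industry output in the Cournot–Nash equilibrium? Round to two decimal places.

52.67

Each firm earns π_i = (126 - Q)q_i - 47q_i.
First-order condition (treating rivals' output as given): 79 - 2q_i - q_j = 0.
By symmetry each firm produces the same amount; substituting q_j = q_i yields q_i = 79/3.
Total output Q = 79/3 + 79/3 = 158/3.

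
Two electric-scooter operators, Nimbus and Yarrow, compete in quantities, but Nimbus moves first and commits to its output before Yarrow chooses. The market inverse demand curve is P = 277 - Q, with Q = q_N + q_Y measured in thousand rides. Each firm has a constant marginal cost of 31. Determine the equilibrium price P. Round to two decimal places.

Solve by backward induction. Given q_N, the follower Yarrow maximises π_Y = (277 - q_N - q_Y)q_Y - 31q_Y.
Setting the follower's marginal profit to zero, 246 - q_N - 2q_Y = 0, i.e. q_Y = (246 - q_N)/2.
The leader anticipates this reaction. Substituting into P = 277 - Q gives P = 154 - (1/2)q_N, so π_N = (154 - (1/2)q_N)q_N - 31q_N.
The leader's first-order condition 123 - q_N = 0 yields q_N = 123.
Then q_Y = (246 - 123)/2 = 123/2.
Total output Q = 369/2, so price P = 277 - 369/2 = 185/2.

92.50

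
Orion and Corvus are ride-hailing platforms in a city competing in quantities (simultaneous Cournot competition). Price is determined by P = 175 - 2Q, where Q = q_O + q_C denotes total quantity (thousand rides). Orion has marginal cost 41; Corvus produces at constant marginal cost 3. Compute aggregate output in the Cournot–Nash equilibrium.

51

Orion's profit: π_O = (175 - 2Q)q_O - (41q_O). Setting ∂π_O/∂q_O = 0: 134 - 4q_O - 2(q_C) = 0.
Corvus's profit: π_C = (175 - 2Q)q_C - (3q_C). Setting ∂π_C/∂q_C = 0: 172 - 4q_C - 2(q_O) = 0.
Best responses: q_O = (134 - 2q_C)/4, q_C = (172 - 2q_O)/4.
Solving the pair: q_O = 16, q_C = 35.
Total output Q = 16 + 35 = 51.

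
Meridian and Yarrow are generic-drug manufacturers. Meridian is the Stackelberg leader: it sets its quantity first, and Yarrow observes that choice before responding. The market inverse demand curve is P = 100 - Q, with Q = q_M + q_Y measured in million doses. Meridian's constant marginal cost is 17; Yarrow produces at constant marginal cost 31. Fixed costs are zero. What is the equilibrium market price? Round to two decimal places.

41.25

The follower Yarrow best-responds to any q_M: π_Y = (100 - Q)q_Y - 31q_Y.
Follower FOC: 69 - q_M - 2q_Y = 0, so q_Y(q_M) = (69 - q_M)/2.
The leader anticipates this reaction. Substituting into P = 100 - Q gives P = 131/2 - (1/2)q_M, so π_M = (131/2 - (1/2)q_M)q_M - 17q_M.
Maximising: ∂π_M/∂q_M = 97/2 - q_M = 0, giving q_M = 97/2.
Then q_Y = (69 - 97/2)/2 = 41/4.
Total output Q = 235/4, so price P = 100 - 235/4 = 165/4.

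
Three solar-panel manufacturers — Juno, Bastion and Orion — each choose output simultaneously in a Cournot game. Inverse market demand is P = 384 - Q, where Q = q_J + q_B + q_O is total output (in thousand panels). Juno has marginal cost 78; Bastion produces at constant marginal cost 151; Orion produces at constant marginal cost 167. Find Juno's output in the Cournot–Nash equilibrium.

117

Juno's profit: π_J = (384 - Q)q_J - (78q_J). Setting ∂π_J/∂q_J = 0: 306 - 2q_J - (q_B + q_O) = 0.
Bastion's first-order condition: 233 - 2q_B - (q_J + q_O) = 0.
Orion's profit: π_O = (384 - Q)q_O - (167q_O). Setting ∂π_O/∂q_O = 0: 217 - 2q_O - (q_J + q_B) = 0.
Summing all 3 equations gives 756 − 4Q = 0, hence Q = 189.
Back-substituting: q_J = (306 − 189) = 117, q_B = (233 − 189) = 44, q_O = (217 − 189) = 28.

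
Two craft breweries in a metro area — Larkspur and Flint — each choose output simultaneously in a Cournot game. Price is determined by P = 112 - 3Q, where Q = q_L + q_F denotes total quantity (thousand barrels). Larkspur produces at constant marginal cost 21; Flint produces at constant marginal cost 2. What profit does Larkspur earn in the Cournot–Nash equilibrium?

Larkspur's profit: π_L = (112 - 3Q)q_L - (21q_L). Setting ∂π_L/∂q_L = 0: 91 - 6q_L - 3(q_F) = 0.
Flint's first-order condition: 110 - 6q_F - 3(q_L) = 0.
Rearranging gives the reaction functions q_L = (91 - 3q_F)/6 and q_F = (110 - 3q_L)/6.
Substituting one into the other gives q_L = 8 and q_F = 43/3.
Price P = 112 - 3·(67/3) = 45.
Larkspur's profit: (45 - 21)·8 = 192.

192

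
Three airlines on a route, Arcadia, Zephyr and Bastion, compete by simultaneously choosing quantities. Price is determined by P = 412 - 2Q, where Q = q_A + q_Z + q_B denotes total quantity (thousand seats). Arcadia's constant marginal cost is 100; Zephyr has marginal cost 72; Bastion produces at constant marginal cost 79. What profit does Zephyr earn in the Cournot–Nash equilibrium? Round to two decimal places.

4394.53

Arcadia's profit: π_A = (412 - 2Q)q_A - (100q_A). Setting ∂π_A/∂q_A = 0: 312 - 4q_A - 2(q_Z + q_B) = 0.
Zephyr's first-order condition: 340 - 4q_Z - 2(q_A + q_B) = 0.
Bastion's profit: π_B = (412 - 2Q)q_B - (79q_B). Setting ∂π_B/∂q_B = 0: 333 - 4q_B - 2(q_A + q_Z) = 0.
Adding the 3 conditions: 985 − 4Q − 4Q = 0, i.e. Q = 985/8.
Back-substituting: q_A = (312 − 985/4)/2 = 263/8, q_Z = (340 − 985/4)/2 = 375/8, q_B = (333 − 985/4)/2 = 347/8.
Price P = 412 - 2·(985/8) = 663/4.
Zephyr's profit: (663/4 - 72)·(375/8) = 4394.5313.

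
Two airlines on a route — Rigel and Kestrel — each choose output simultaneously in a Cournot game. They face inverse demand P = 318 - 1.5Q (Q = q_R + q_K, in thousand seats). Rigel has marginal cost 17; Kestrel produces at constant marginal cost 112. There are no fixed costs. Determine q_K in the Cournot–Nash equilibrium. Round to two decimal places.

24.67

Rigel's profit: π_R = (318 - 1.5Q)q_R - (17q_R). Setting ∂π_R/∂q_R = 0: 301 - 3q_R - (3/2)(q_K) = 0.
Kestrel's first-order condition: 206 - 3q_K - (3/2)(q_R) = 0.
Best responses: q_R = (301 - (3/2)q_K)/3, q_K = (206 - (3/2)q_R)/3.
Substituting one into the other gives q_R = 88 and q_K = 74/3.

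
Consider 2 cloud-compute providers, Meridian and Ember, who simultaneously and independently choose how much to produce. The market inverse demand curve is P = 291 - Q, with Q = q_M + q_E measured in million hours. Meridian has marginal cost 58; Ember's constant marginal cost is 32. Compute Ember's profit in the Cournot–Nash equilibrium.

Meridian's profit: π_M = (291 - Q)q_M - (58q_M). Setting ∂π_M/∂q_M = 0: 233 - 2q_M - (q_E) = 0.
Ember's profit: π_E = (291 - Q)q_E - (32q_E). Setting ∂π_E/∂q_E = 0: 259 - 2q_E - (q_M) = 0.
So q_M = (233 - q_E)/2 and q_E = (259 - q_M)/2.
Solving the pair: q_M = 69, q_E = 95.
Price P = 291 - 164 = 127.
Ember's profit: (127 - 32)·95 = 9025.

9025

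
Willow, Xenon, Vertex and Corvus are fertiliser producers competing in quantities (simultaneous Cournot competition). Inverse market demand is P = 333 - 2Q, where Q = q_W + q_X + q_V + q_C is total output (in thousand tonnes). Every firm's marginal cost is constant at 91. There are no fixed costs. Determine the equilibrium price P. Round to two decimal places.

139.40

A representative firm's profit is π_i = q_i(333 - 2Q) - 91q_i.
First-order condition (treating rivals' output as given): 242 - 4q_i - 2·Σ_{j≠i} q_j = 0.
By symmetry each firm produces the same amount; substituting Σ_{j≠i} q_j = 3q_i yields q_i = 242/10 = 121/5.
Total output Q = 484/5, so price P = 333 - 2·(484/5) = 697/5.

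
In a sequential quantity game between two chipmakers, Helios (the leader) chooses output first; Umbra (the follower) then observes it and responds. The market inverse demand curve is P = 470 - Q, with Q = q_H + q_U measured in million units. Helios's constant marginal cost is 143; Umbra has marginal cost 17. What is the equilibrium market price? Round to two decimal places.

193.25

The follower Umbra best-responds to any q_H: π_U = (470 - Q)q_U - 17q_U.
Follower FOC: 453 - q_H - 2q_U = 0, so q_U(q_H) = (453 - q_H)/2.
The leader anticipates this reaction. Substituting into P = 470 - Q gives P = 487/2 - (1/2)q_H, so π_H = (487/2 - (1/2)q_H)q_H - 143q_H.
Maximising: ∂π_H/∂q_H = 201/2 - q_H = 0, giving q_H = 201/2.
Then q_U = (453 - 201/2)/2 = 705/4.
Total output Q = 1107/4, so price P = 470 - 1107/4 = 773/4.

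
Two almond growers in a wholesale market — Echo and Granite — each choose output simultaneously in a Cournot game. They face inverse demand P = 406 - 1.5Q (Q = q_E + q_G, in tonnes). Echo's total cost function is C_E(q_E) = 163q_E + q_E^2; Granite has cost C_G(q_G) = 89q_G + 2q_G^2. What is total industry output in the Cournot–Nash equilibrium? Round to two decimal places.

Echo's profit: π_E = (406 - 1.5Q)q_E - (163q_E + q_E²). Setting ∂π_E/∂q_E = 0: 243 - 5q_E - (3/2)(q_G) = 0.
Granite's first-order condition: 317 - 7q_G - (3/2)(q_E) = 0.
Best responses: q_E = (243 - (3/2)q_G)/5, q_G = (317 - (3/2)q_E)/7.
Solving the pair: q_E = 37.4198, q_G = 37.2672.
Total output Q = 37.4198 + 37.2672 = 74.6870.

74.69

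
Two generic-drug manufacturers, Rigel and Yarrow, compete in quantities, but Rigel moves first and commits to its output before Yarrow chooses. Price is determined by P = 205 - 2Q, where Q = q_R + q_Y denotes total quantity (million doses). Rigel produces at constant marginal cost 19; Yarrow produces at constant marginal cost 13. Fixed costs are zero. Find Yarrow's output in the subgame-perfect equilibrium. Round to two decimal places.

25.50

The follower Yarrow best-responds to any q_R: π_Y = (205 - 2Q)q_Y - 13q_Y.
Follower FOC: 192 - 2q_R - 4q_Y = 0, so q_Y(q_R) = (192 - 2q_R)/4.
The leader anticipates this reaction. Substituting into P = 205 - 2Q gives P = 109 - q_R, so π_R = (109 - q_R)q_R - 19q_R.
Leader FOC: 90 - 2q_R = 0, so q_R = 45.
Then q_Y = (192 - 2·45)/4 = 51/2.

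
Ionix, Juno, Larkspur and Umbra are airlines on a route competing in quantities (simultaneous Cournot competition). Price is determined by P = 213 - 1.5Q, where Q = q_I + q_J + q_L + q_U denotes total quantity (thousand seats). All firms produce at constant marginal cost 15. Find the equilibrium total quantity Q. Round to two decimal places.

Each firm earns π_i = (213 - 1.5Q)q_i - 15q_i.
First-order condition (treating rivals' output as given): 198 - 3q_i - (3/2)·Σ_{j≠i} q_j = 0.
With identical firms every q_j equals q_i, so Σ_{j≠i} q_j = 3q_i and 198 = (15/2)q_i, giving q_i = 132/5.
Total output Q = 132/5 + 132/5 + 132/5 + 132/5 = 528/5.

105.60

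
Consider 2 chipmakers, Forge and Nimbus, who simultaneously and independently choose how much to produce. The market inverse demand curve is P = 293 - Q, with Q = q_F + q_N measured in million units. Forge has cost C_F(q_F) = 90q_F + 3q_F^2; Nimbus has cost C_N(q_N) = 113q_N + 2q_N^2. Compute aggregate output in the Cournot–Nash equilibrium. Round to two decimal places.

48.40

Forge's profit: π_F = (293 - Q)q_F - (90q_F + 3q_F²). Setting ∂π_F/∂q_F = 0: 203 - 8q_F - (q_N) = 0.
Nimbus's profit: π_N = (293 - Q)q_N - (113q_N + 2q_N²). Setting ∂π_N/∂q_N = 0: 180 - 6q_N - (q_F) = 0.
So q_F = (203 - q_N)/8 and q_N = (180 - q_F)/6.
Solving the pair: q_F = 1038/47, q_N = 1237/47.
Total output Q = 1038/47 + 1237/47 = 48.4043.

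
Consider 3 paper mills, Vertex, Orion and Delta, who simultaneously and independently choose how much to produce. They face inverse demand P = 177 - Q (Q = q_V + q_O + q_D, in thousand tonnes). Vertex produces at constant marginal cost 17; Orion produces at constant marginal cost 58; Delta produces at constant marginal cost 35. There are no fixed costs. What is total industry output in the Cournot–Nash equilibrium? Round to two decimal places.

105.25

Vertex's profit: π_V = (177 - Q)q_V - (17q_V). Setting ∂π_V/∂q_V = 0: 160 - 2q_V - (q_O + q_D) = 0.
Orion's profit: π_O = (177 - Q)q_O - (58q_O). Setting ∂π_O/∂q_O = 0: 119 - 2q_O - (q_V + q_D) = 0.
Delta's first-order condition: 142 - 2q_D - (q_V + q_O) = 0.
Summing all 3 equations gives 421 − 4Q = 0, hence Q = 421/4.
Back-substituting: q_V = (160 − 421/4) = 219/4, q_O = (119 − 421/4) = 55/4, q_D = (142 − 421/4) = 147/4.
Total output Q = 219/4 + 55/4 + 147/4 = 421/4.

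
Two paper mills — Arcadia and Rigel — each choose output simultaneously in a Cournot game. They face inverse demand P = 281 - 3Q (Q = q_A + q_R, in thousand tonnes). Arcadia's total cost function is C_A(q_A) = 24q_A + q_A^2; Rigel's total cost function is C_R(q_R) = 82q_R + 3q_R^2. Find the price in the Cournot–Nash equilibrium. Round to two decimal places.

Arcadia's profit: π_A = (281 - 3Q)q_A - (24q_A + q_A²). Setting ∂π_A/∂q_A = 0: 257 - 8q_A - 3(q_R) = 0.
Rigel's first-order condition: 199 - 12q_R - 3(q_A) = 0.
Best responses: q_A = (257 - 3q_R)/8, q_R = (199 - 3q_A)/12.
Substituting one into the other gives q_A = 829/29 and q_R = 821/87.
Total output Q = 38.0230, so price P = 281 - 3·38.0230 = 166.9310.

166.93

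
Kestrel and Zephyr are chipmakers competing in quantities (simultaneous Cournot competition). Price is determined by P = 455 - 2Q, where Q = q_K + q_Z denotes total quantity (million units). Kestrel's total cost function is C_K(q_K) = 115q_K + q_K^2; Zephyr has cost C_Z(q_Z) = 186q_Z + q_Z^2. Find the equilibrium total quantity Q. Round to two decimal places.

76.13

Kestrel's profit: π_K = (455 - 2Q)q_K - (115q_K + q_K²). Setting ∂π_K/∂q_K = 0: 340 - 6q_K - 2(q_Z) = 0.
Zephyr's profit: π_Z = (455 - 2Q)q_Z - (186q_Z + q_Z²). Setting ∂π_Z/∂q_Z = 0: 269 - 6q_Z - 2(q_K) = 0.
So q_K = (340 - 2q_Z)/6 and q_Z = (269 - 2q_K)/6.
Solving the pair: q_K = 751/16, q_Z = 467/16.
Total output Q = 751/16 + 467/16 = 609/8.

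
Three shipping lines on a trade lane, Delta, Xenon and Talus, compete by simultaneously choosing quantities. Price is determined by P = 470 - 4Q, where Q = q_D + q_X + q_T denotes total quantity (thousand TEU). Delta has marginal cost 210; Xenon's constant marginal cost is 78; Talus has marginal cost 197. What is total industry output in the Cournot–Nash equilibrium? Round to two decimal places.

57.81

Delta's profit: π_D = (470 - 4Q)q_D - (210q_D). Setting ∂π_D/∂q_D = 0: 260 - 8q_D - 4(q_X + q_T) = 0.
Xenon's first-order condition: 392 - 8q_X - 4(q_D + q_T) = 0.
Talus's profit: π_T = (470 - 4Q)q_T - (197q_T). Setting ∂π_T/∂q_T = 0: 273 - 8q_T - 4(q_D + q_X) = 0.
Summing all 3 equations gives 925 − 16Q = 0, hence Q = 925/16.
Back-substituting: q_D = (260 − 925/4)/4 = 115/16, q_X = (392 − 925/4)/4 = 643/16, q_T = (273 − 925/4)/4 = 167/16.
Total output Q = 115/16 + 643/16 + 167/16 = 925/16.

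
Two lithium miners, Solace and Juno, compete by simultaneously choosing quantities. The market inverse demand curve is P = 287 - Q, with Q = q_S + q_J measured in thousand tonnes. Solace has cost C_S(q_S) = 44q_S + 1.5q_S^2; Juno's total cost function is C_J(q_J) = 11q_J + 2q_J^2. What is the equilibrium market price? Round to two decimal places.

Solace's profit: π_S = (287 - Q)q_S - (44q_S + (3/2)q_S²). Setting ∂π_S/∂q_S = 0: 243 - 5q_S - (q_J) = 0.
Juno's first-order condition: 276 - 6q_J - (q_S) = 0.
Rearranging gives the reaction functions q_S = (243 - q_J)/5 and q_J = (276 - q_S)/6.
Substituting one into the other gives q_S = 1182/29 and q_J = 1137/29.
Total output Q = 79.9655, so price P = 287 - 79.9655 = 207.0345.

207.03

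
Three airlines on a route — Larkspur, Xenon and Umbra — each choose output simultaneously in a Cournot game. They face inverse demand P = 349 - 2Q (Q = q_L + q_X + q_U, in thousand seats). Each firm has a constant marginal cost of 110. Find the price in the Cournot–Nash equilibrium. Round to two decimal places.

Each firm earns π_i = (349 - 2Q)q_i - 110q_i.
First-order condition (treating rivals' output as given): 239 - 4q_i - 2·Σ_{j≠i} q_j = 0.
By symmetry each firm produces the same amount; substituting Σ_{j≠i} q_j = 2q_i yields q_i = 239/8.
Total output Q = 717/8, so price P = 349 - 2·(717/8) = 679/4.

169.75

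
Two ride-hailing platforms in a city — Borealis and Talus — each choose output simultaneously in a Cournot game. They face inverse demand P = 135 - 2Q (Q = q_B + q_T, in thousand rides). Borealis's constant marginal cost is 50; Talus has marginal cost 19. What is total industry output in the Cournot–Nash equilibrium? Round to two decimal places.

33.50

Borealis's profit: π_B = (135 - 2Q)q_B - (50q_B). Setting ∂π_B/∂q_B = 0: 85 - 4q_B - 2(q_T) = 0.
Talus's first-order condition: 116 - 4q_T - 2(q_B) = 0.
Best responses: q_B = (85 - 2q_T)/4, q_T = (116 - 2q_B)/4.
Solving the pair: q_B = 9, q_T = 49/2.
Total output Q = 9 + 49/2 = 67/2.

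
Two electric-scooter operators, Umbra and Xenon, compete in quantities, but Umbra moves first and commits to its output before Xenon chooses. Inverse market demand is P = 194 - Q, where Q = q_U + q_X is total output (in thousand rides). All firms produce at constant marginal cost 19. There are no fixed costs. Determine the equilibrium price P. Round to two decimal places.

62.75

Solve by backward induction. Given q_U, the follower Xenon maximises π_X = (194 - q_U - q_X)q_X - 19q_X.
∂π_X/∂q_X = 175 - q_U - 2q_X = 0 gives the reaction function q_X = (175 - q_U)/2.
The leader anticipates this reaction. Substituting into P = 194 - Q gives P = 213/2 - (1/2)q_U, so π_U = (213/2 - (1/2)q_U)q_U - 19q_U.
The leader's first-order condition 175/2 - q_U = 0 yields q_U = 175/2.
Then q_X = (175 - 175/2)/2 = 175/4.
Total output Q = 525/4, so price P = 194 - 525/4 = 251/4.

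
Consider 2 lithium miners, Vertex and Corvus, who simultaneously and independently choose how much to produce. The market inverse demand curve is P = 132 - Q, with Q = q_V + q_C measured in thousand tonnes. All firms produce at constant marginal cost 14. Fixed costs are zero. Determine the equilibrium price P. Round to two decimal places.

A representative firm's profit is π_i = q_i(132 - Q) - 14q_i.
First-order condition (treating rivals' output as given): 118 - 2q_i - q_j = 0.
By symmetry each firm produces the same amount; substituting q_j = q_i yields q_i = 118/3.
Total output Q = 236/3, so price P = 132 - 236/3 = 160/3.

53.33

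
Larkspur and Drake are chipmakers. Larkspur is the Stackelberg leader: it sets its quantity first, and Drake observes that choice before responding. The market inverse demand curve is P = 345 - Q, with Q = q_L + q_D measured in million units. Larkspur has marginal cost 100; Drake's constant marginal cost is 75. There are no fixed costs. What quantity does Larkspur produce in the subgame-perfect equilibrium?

Solve by backward induction. Given q_L, the follower Drake maximises π_D = (345 - q_L - q_D)q_D - 75q_D.
Setting the follower's marginal profit to zero, 270 - q_L - 2q_D = 0, i.e. q_D = (270 - q_L)/2.
Larkspur substitutes q_D(q_L) into its own profit: π_L = q_L(345 - q_L - (270 - q_L)/2) - 100q_L = (210 - (1/2)q_L)q_L - 100q_L.
The leader's first-order condition 110 - q_L = 0 yields q_L = 110.
Then q_D = (270 - 110)/2 = 80.

110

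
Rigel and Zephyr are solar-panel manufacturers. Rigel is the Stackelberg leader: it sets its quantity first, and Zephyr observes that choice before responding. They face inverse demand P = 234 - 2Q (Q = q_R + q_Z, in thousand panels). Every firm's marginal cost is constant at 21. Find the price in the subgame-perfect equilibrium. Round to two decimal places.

Solve by backward induction. Given q_R, the follower Zephyr maximises π_Z = (234 - 2q_R - 2q_Z)q_Z - 21q_Z.
∂π_Z/∂q_Z = 213 - 2q_R - 4q_Z = 0 gives the reaction function q_Z = (213 - 2q_R)/4.
The leader anticipates this reaction. Substituting into P = 234 - 2Q gives P = 255/2 - q_R, so π_R = (255/2 - q_R)q_R - 21q_R.
Maximising: ∂π_R/∂q_R = 213/2 - 2q_R = 0, giving q_R = 213/4.
Then q_Z = (213 - 2·(213/4))/4 = 213/8.
Total output Q = 639/8, so price P = 234 - 2·(639/8) = 297/4.

74.25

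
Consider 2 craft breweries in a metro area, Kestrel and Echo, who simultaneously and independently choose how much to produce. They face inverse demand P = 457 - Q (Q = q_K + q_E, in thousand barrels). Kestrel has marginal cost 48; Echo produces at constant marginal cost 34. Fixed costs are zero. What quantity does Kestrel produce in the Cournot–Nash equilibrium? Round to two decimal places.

131.67

Kestrel's profit: π_K = (457 - Q)q_K - (48q_K). Setting ∂π_K/∂q_K = 0: 409 - 2q_K - (q_E) = 0.
Echo's profit: π_E = (457 - Q)q_E - (34q_E). Setting ∂π_E/∂q_E = 0: 423 - 2q_E - (q_K) = 0.
So q_K = (409 - q_E)/2 and q_E = (423 - q_K)/2.
Substituting one into the other gives q_K = 395/3 and q_E = 437/3.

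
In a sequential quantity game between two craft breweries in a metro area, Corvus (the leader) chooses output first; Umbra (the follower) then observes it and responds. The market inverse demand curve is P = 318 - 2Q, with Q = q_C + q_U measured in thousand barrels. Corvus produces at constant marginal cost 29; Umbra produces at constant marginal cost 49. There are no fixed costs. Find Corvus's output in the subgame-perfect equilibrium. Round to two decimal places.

Solve by backward induction. Given q_C, the follower Umbra maximises π_U = (318 - 2q_C - 2q_U)q_U - 49q_U.
Follower FOC: 269 - 2q_C - 4q_U = 0, so q_U(q_C) = (269 - 2q_C)/4.
Corvus substitutes q_U(q_C) into its own profit: π_C = q_C(318 - 2q_C - (269 - 2q_C)/2) - 29q_C = (367/2 - q_C)q_C - 29q_C.
Leader FOC: 309/2 - 2q_C = 0, so q_C = 309/4.
Then q_U = (269 - 2·(309/4))/4 = 229/8.

77.25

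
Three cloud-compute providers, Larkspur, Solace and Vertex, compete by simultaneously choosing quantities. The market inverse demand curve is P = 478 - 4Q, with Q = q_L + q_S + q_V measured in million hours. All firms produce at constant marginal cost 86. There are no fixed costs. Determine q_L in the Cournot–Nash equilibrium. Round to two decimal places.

Each firm earns π_i = (478 - 4Q)q_i - 86q_i.
Setting ∂π_i/∂q_i = 0 with rivals' quantities fixed: 392 - 8q_i - 4·Σ_{j≠i} q_j = 0.
By symmetry each firm produces the same amount; substituting Σ_{j≠i} q_j = 2q_i yields q_i = 392/16 = 49/2.

24.50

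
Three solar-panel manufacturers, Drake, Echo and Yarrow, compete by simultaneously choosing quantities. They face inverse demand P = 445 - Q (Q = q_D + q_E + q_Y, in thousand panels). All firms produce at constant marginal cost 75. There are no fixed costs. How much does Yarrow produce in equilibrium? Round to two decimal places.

92.50

Each firm earns π_i = (445 - Q)q_i - 75q_i.
Setting ∂π_i/∂q_i = 0 with rivals' quantities fixed: 370 - 2q_i - Σ_{j≠i} q_j = 0.
With identical firms every q_j equals q_i, so Σ_{j≠i} q_j = 2q_i and 370 = 4q_i, giving q_i = 185/2.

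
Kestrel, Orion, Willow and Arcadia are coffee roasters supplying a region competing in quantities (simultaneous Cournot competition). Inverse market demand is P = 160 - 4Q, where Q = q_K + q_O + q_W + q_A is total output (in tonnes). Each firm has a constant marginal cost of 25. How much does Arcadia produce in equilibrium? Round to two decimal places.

A representative firm's profit is π_i = q_i(160 - 4Q) - 25q_i.
Setting ∂π_i/∂q_i = 0 with rivals' quantities fixed: 135 - 8q_i - 4·Σ_{j≠i} q_j = 0.
By symmetry each firm produces the same amount; substituting Σ_{j≠i} q_j = 3q_i yields q_i = 135/20 = 27/4.

6.75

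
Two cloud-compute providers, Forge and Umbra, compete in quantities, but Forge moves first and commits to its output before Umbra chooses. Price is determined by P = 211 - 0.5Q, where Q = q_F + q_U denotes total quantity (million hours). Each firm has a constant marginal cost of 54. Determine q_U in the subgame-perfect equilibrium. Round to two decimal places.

78.50

Solve by backward induction. Given q_F, the follower Umbra maximises π_U = (211 - (1/2)q_F - (1/2)q_U)q_U - 54q_U.
Follower FOC: 157 - (1/2)q_F - q_U = 0, so q_U(q_F) = (157 - (1/2)q_F).
The leader anticipates this reaction. Substituting into P = 211 - 0.5Q gives P = 265/2 - (1/4)q_F, so π_F = (265/2 - (1/4)q_F)q_F - 54q_F.
Leader FOC: 157/2 - (1/2)q_F = 0, so q_F = 157.
Then q_U = (157 - (1/2)·157) = 157/2.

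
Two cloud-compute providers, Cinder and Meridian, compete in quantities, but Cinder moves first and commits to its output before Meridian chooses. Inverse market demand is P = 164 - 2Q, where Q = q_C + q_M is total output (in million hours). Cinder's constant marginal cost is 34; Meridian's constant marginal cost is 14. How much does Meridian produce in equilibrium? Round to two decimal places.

23.75

The follower Meridian best-responds to any q_C: π_M = (164 - 2Q)q_M - 14q_M.
Setting the follower's marginal profit to zero, 150 - 2q_C - 4q_M = 0, i.e. q_M = (150 - 2q_C)/4.
The leader anticipates this reaction. Substituting into P = 164 - 2Q gives P = 89 - q_C, so π_C = (89 - q_C)q_C - 34q_C.
The leader's first-order condition 55 - 2q_C = 0 yields q_C = 55/2.
Then q_M = (150 - 2·(55/2))/4 = 95/4.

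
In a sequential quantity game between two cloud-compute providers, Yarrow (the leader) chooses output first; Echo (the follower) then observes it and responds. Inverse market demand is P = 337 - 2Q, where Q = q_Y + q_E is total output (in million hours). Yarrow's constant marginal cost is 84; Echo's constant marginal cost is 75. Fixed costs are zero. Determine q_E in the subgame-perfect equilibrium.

The follower Echo best-responds to any q_Y: π_E = (337 - 2Q)q_E - 75q_E.
Follower FOC: 262 - 2q_Y - 4q_E = 0, so q_E(q_Y) = (262 - 2q_Y)/4.
Yarrow substitutes q_E(q_Y) into its own profit: π_Y = q_Y(337 - 2q_Y - (262 - 2q_Y)/2) - 84q_Y = (206 - q_Y)q_Y - 84q_Y.
Maximising: ∂π_Y/∂q_Y = 122 - 2q_Y = 0, giving q_Y = 61.
Then q_E = (262 - 2·61)/4 = 35.

35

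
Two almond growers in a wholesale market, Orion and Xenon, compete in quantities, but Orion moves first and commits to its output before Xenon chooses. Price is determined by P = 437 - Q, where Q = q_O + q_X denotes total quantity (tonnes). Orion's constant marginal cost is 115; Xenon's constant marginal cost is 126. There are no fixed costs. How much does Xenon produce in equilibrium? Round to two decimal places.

Solve by backward induction. Given q_O, the follower Xenon maximises π_X = (437 - q_O - q_X)q_X - 126q_X.
∂π_X/∂q_X = 311 - q_O - 2q_X = 0 gives the reaction function q_X = (311 - q_O)/2.
The leader anticipates this reaction. Substituting into P = 437 - Q gives P = 563/2 - (1/2)q_O, so π_O = (563/2 - (1/2)q_O)q_O - 115q_O.
The leader's first-order condition 333/2 - q_O = 0 yields q_O = 333/2.
Then q_X = (311 - 333/2)/2 = 289/4.

72.25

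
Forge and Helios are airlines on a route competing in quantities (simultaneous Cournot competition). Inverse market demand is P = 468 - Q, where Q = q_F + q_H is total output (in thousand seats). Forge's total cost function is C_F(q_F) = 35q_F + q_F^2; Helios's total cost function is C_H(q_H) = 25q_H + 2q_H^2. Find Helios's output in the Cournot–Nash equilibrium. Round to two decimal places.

58.22

Forge's profit: π_F = (468 - Q)q_F - (35q_F + q_F²). Setting ∂π_F/∂q_F = 0: 433 - 4q_F - (q_H) = 0.
Helios's first-order condition: 443 - 6q_H - (q_F) = 0.
Best responses: q_F = (433 - q_H)/4, q_H = (443 - q_F)/6.
Solving the pair: q_F = 93.6957, q_H = 1339/23.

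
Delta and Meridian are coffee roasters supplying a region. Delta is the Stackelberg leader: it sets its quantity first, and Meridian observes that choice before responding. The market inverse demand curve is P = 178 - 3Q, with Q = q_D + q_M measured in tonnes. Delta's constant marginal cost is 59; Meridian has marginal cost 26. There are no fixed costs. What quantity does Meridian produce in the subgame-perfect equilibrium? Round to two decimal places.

The follower Meridian best-responds to any q_D: π_M = (178 - 3Q)q_M - 26q_M.
∂π_M/∂q_M = 152 - 3q_D - 6q_M = 0 gives the reaction function q_M = (152 - 3q_D)/6.
The leader anticipates this reaction. Substituting into P = 178 - 3Q gives P = 102 - (3/2)q_D, so π_D = (102 - (3/2)q_D)q_D - 59q_D.
Leader FOC: 43 - 3q_D = 0, so q_D = 43/3.
Then q_M = (152 - 3·(43/3))/6 = 109/6.

18.17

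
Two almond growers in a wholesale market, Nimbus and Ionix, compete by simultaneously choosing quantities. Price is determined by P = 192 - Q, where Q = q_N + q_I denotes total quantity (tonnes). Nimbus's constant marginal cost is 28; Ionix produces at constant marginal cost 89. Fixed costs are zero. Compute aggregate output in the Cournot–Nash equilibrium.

Nimbus's profit: π_N = (192 - Q)q_N - (28q_N). Setting ∂π_N/∂q_N = 0: 164 - 2q_N - (q_I) = 0.
Ionix's first-order condition: 103 - 2q_I - (q_N) = 0.
Best responses: q_N = (164 - q_I)/2, q_I = (103 - q_N)/2.
Solving the pair: q_N = 75, q_I = 14.
Total output Q = 75 + 14 = 89.

89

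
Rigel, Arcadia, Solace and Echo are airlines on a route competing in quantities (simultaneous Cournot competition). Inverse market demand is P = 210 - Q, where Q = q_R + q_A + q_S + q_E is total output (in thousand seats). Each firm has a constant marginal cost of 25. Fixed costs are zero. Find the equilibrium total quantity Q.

148

Each firm earns π_i = (210 - Q)q_i - 25q_i.
Setting ∂π_i/∂q_i = 0 with rivals' quantities fixed: 185 - 2q_i - Σ_{j≠i} q_j = 0.
With identical firms every q_j equals q_i, so Σ_{j≠i} q_j = 3q_i and 185 = 5q_i, giving q_i = 37.
Total output Q = 37 + 37 + 37 + 37 = 148.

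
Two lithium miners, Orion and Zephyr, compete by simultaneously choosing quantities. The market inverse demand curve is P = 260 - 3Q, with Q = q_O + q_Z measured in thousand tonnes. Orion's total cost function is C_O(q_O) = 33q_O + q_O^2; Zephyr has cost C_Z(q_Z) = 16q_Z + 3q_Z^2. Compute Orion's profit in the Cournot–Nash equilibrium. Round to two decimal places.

2097.01

Orion's profit: π_O = (260 - 3Q)q_O - (33q_O + q_O²). Setting ∂π_O/∂q_O = 0: 227 - 8q_O - 3(q_Z) = 0.
Zephyr's profit: π_Z = (260 - 3Q)q_Z - (16q_Z + 3q_Z²). Setting ∂π_Z/∂q_Z = 0: 244 - 12q_Z - 3(q_O) = 0.
Best responses: q_O = (227 - 3q_Z)/8, q_Z = (244 - 3q_O)/12.
Substituting one into the other gives q_O = 664/29 and q_Z = 1271/87.
Price P = 260 - 3·37.5057 = 147.4828.
Orion's profit: 147.4828·(664/29) - 33·(664/29) - (664/29)² = 2097.0083.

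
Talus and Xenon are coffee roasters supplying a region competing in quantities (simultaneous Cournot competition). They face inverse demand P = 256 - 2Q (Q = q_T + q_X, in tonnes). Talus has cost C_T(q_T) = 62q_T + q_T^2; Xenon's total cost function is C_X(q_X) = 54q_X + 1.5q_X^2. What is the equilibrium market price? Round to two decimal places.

Talus's profit: π_T = (256 - 2Q)q_T - (62q_T + q_T²). Setting ∂π_T/∂q_T = 0: 194 - 6q_T - 2(q_X) = 0.
Xenon's first-order condition: 202 - 7q_X - 2(q_T) = 0.
Best responses: q_T = (194 - 2q_X)/6, q_X = (202 - 2q_T)/7.
Solving the pair: q_T = 477/19, q_X = 412/19.
Total output Q = 889/19, so price P = 256 - 2·(889/19) = 162.4211.

162.42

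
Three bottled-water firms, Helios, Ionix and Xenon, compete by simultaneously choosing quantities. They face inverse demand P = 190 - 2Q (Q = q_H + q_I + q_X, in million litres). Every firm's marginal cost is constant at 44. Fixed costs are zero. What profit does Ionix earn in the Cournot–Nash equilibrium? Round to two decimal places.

Each firm earns π_i = (190 - 2Q)q_i - 44q_i.
First-order condition (treating rivals' output as given): 146 - 4q_i - 2·Σ_{j≠i} q_j = 0.
By symmetry each firm produces the same amount; substituting Σ_{j≠i} q_j = 2q_i yields q_i = 146/8 = 73/4.
Price P = 190 - 2·(219/4) = 161/2.
Ionix's profit: (161/2 - 44)·(73/4) = 666.1250.

666.13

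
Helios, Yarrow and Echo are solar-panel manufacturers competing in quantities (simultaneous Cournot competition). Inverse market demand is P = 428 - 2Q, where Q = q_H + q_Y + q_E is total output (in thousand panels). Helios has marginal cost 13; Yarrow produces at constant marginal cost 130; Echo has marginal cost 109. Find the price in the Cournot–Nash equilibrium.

170

Helios's profit: π_H = (428 - 2Q)q_H - (13q_H). Setting ∂π_H/∂q_H = 0: 415 - 4q_H - 2(q_Y + q_E) = 0.
Yarrow's profit: π_Y = (428 - 2Q)q_Y - (130q_Y). Setting ∂π_Y/∂q_Y = 0: 298 - 4q_Y - 2(q_H + q_E) = 0.
Echo's first-order condition: 319 - 4q_E - 2(q_H + q_Y) = 0.
Summing all 3 equations gives 1032 − 8Q = 0, hence Q = 129.
Back-substituting: q_H = (415 − 258)/2 = 157/2, q_Y = (298 − 258)/2 = 20, q_E = (319 − 258)/2 = 61/2.
Total output Q = 129, so price P = 428 - 2·129 = 170.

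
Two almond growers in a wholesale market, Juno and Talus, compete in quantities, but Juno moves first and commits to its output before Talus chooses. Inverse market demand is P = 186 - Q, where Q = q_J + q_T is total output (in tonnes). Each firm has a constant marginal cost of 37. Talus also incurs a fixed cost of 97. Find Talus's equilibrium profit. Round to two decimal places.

1290.56

The follower Talus best-responds to any q_J: π_T = (186 - Q)q_T - 37q_T.
Setting the follower's marginal profit to zero, 149 - q_J - 2q_T = 0, i.e. q_T = (149 - q_J)/2.
The leader anticipates this reaction. Substituting into P = 186 - Q gives P = 223/2 - (1/2)q_J, so π_J = (223/2 - (1/2)q_J)q_J - 37q_J.
The leader's first-order condition 149/2 - q_J = 0 yields q_J = 149/2.
Then q_T = (149 - 149/2)/2 = 149/4.
Price P = 186 - 447/4 = 297/4.
Talus's profit: (297/4 - 37)·(149/4) - 97 = 1290.5625.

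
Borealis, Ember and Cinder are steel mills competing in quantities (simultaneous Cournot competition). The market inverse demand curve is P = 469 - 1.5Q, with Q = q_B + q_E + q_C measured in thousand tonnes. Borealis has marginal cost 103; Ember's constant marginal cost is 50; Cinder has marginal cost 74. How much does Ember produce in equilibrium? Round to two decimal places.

82.67

Borealis's profit: π_B = (469 - 1.5Q)q_B - (103q_B). Setting ∂π_B/∂q_B = 0: 366 - 3q_B - (3/2)(q_E + q_C) = 0.
Ember's profit: π_E = (469 - 1.5Q)q_E - (50q_E). Setting ∂π_E/∂q_E = 0: 419 - 3q_E - (3/2)(q_B + q_C) = 0.
Cinder's profit: π_C = (469 - 1.5Q)q_C - (74q_C). Setting ∂π_C/∂q_C = 0: 395 - 3q_C - (3/2)(q_B + q_E) = 0.
Summing all 3 equations gives 1180 − 6Q = 0, hence Q = 590/3.
Back-substituting: q_B = (366 − 295)/(3/2) = 142/3, q_E = (419 − 295)/(3/2) = 248/3, q_C = (395 − 295)/(3/2) = 200/3.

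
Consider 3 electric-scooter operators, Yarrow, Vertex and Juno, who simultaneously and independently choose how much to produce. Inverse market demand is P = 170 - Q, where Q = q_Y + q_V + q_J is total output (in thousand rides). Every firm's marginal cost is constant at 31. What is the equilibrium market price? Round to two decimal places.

65.75

A representative firm's profit is π_i = q_i(170 - Q) - 31q_i.
Setting ∂π_i/∂q_i = 0 with rivals' quantities fixed: 139 - 2q_i - Σ_{j≠i} q_j = 0.
By symmetry each firm produces the same amount; substituting Σ_{j≠i} q_j = 2q_i yields q_i = 139/4.
Total output Q = 417/4, so price P = 170 - 417/4 = 263/4.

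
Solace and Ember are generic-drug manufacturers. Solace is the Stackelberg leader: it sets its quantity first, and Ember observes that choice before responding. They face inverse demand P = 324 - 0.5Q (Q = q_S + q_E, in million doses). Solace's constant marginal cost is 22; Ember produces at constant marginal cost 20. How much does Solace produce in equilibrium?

300

The follower Ember best-responds to any q_S: π_E = (324 - 0.5Q)q_E - 20q_E.
Setting the follower's marginal profit to zero, 304 - (1/2)q_S - q_E = 0, i.e. q_E = (304 - (1/2)q_S).
The leader anticipates this reaction. Substituting into P = 324 - 0.5Q gives P = 172 - (1/4)q_S, so π_S = (172 - (1/4)q_S)q_S - 22q_S.
Maximising: ∂π_S/∂q_S = 150 - (1/2)q_S = 0, giving q_S = 300.
Then q_E = (304 - (1/2)·300) = 154.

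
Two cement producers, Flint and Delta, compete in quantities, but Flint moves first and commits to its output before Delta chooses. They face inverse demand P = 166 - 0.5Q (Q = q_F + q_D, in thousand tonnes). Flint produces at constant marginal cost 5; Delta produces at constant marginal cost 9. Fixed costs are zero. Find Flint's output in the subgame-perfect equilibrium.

The follower Delta best-responds to any q_F: π_D = (166 - 0.5Q)q_D - 9q_D.
Follower FOC: 157 - (1/2)q_F - q_D = 0, so q_D(q_F) = (157 - (1/2)q_F).
Flint substitutes q_D(q_F) into its own profit: π_F = q_F(166 - (1/2)q_F - (157 - (1/2)q_F)/2) - 5q_F = (175/2 - (1/4)q_F)q_F - 5q_F.
Leader FOC: 165/2 - (1/2)q_F = 0, so q_F = 165.
Then q_D = (157 - (1/2)·165) = 149/2.

165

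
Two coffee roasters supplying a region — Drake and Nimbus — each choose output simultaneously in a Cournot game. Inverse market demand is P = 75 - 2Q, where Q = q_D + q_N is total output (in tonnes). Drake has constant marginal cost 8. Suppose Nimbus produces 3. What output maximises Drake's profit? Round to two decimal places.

15.25

With the rival's output fixed at 3, Drake's profit is π_D = (75 - 2·3 - 2q_D)q_D - (8q_D) = (69 - 2q_D)q_D - (8q_D).
∂π_D/∂q_D = 61 - 4q_D = 0, so q_D = 61/4.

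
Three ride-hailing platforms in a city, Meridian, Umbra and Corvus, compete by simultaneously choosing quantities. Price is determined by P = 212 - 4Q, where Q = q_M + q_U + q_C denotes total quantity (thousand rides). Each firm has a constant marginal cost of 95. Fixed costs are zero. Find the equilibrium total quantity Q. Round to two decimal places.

21.94

Each firm earns π_i = (212 - 4Q)q_i - 95q_i.
Setting ∂π_i/∂q_i = 0 with rivals' quantities fixed: 117 - 8q_i - 4·Σ_{j≠i} q_j = 0.
With identical firms every q_j equals q_i, so Σ_{j≠i} q_j = 2q_i and 117 = 16q_i, giving q_i = 117/16.
Total output Q = 117/16 + 117/16 + 117/16 = 351/16.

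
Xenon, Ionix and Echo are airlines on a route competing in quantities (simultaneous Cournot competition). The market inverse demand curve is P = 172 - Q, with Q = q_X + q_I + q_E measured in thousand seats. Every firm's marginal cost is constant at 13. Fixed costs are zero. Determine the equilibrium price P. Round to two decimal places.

A representative firm's profit is π_i = q_i(172 - Q) - 13q_i.
First-order condition (treating rivals' output as given): 159 - 2q_i - Σ_{j≠i} q_j = 0.
By symmetry each firm produces the same amount; substituting Σ_{j≠i} q_j = 2q_i yields q_i = 159/4.
Total output Q = 477/4, so price P = 172 - 477/4 = 211/4.

52.75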